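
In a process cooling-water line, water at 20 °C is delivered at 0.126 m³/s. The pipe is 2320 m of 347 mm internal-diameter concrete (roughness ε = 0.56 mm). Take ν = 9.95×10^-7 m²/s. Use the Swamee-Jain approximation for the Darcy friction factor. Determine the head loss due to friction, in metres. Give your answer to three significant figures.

h_f ≈ 13.7 m

V = 4Q/(πD²) = 4·0.126/(π·0.347²) = 1.332 m/s
Re = VD/ν = 1.332·0.347/9.95×10^-7 = 4.65×10^5 → turbulent
ε/D = 0.56/347 = 0.00161
Swamee-Jain: f = 0.02272
h_f = f(L/D)V²/(2g) = 0.02272·(2320/0.347)·1.332²/(2·9.81) = 13.74 m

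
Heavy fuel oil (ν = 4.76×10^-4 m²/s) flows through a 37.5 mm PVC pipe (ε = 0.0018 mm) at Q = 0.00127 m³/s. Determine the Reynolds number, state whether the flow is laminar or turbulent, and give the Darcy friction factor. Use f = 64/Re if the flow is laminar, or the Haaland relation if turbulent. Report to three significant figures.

V = 4Q/(πD²) = 1.150 m/s
Re = VD/ν = 1.150·0.0375/4.76×10^-4 = 90.6
Re < 2300 → laminar → f = 64/Re = 0.7065

Re ≈ 90.6; laminar; f = 64/Re ≈ 0.706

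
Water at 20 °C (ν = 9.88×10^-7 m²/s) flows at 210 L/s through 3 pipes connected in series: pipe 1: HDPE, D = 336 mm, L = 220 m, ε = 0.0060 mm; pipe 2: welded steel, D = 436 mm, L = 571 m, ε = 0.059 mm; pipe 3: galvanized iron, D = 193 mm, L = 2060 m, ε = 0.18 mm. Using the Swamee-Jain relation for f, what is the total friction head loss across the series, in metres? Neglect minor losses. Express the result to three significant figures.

Pipe 1: V = 2.368 m/s, Re = 8.05×10^5, ε/D = 1.79×10^-5, f = 0.01242, h_1 = f(L/D)V²/2g = 2.325 m
Pipe 2: V = 1.407 m/s, Re = 6.21×10^5, ε/D = 1.35×10^-4, f = 0.01455, h_2 = f(L/D)V²/2g = 1.922 m
Pipe 3: V = 7.178 m/s, Re = 1.40×10^6, ε/D = 9.33×10^-4, f = 0.01961, h_3 = f(L/D)V²/2g = 549.7 m
Series → Q common, losses add: H = Σh = 554.0 m

H ≈ 554 m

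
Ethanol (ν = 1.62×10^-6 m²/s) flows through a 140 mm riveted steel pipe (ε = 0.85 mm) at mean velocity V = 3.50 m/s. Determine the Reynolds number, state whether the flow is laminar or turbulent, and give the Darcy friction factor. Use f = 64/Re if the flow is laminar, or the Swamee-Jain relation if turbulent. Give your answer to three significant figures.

Re ≈ 3.02×10^5; turbulent; f ≈ 0.0326

Re = VD/ν = 3.500·0.140/1.62×10^-6 = 3.02×10^5
Re > 4000 → turbulent; ε/D = 0.00607
Swamee-Jain: f = 0.03264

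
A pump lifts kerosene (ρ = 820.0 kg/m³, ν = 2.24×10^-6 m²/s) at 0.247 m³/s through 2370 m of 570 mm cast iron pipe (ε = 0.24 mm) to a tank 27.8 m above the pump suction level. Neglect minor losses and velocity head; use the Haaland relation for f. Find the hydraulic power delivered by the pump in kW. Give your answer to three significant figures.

V = 4Q/(πD²) = 0.9680 m/s; Re = 2.46×10^5; ε/D = 4.21×10^-4; f = 0.01787
h_f = f(L/D)V²/2g = 3.549 m
Total head H = z + h_f = 27.8 + 3.549 = 31.35 m
P_hyd = ρgQH = 820.0·9.81·0.247·31.35 = 62.29 kW

P_hyd ≈ 62.3 kW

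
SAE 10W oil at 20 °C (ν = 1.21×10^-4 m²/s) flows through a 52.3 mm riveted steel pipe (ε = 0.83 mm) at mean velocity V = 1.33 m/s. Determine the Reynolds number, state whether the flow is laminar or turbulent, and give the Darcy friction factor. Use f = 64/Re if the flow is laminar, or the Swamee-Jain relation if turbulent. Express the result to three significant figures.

Re = VD/ν = 1.330·0.0523/1.21×10^-4 = 575
Re < 2300 → laminar → f = 64/Re = 0.1113

Re ≈ 575; laminar; f = 64/Re ≈ 0.111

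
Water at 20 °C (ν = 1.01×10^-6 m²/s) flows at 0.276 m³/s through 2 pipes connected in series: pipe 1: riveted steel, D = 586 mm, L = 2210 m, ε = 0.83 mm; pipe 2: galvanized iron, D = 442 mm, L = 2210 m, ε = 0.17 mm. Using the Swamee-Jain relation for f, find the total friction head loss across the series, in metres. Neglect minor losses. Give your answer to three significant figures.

H ≈ 18.1 m

Pipe 1: V = 1.023 m/s, Re = 5.94×10^5, ε/D = 0.00142, f = 0.02192, h_1 = f(L/D)V²/2g = 4.412 m
Pipe 2: V = 1.799 m/s, Re = 7.87×10^5, ε/D = 3.85×10^-4, f = 0.01662, h_2 = f(L/D)V²/2g = 13.70 m
Series → Q common, losses add: H = Σh = 18.12 m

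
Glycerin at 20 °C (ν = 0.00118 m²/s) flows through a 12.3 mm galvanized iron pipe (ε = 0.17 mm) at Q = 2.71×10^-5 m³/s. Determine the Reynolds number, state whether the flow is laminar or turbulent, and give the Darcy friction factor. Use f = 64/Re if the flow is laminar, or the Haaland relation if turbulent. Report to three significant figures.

V = 4Q/(πD²) = 0.2281 m/s
Re = VD/ν = 0.2281·0.0123/0.00118 = 2.38
Re < 2300 → laminar → f = 64/Re = 26.92

Re ≈ 2.38; laminar; f = 64/Re ≈ 26.9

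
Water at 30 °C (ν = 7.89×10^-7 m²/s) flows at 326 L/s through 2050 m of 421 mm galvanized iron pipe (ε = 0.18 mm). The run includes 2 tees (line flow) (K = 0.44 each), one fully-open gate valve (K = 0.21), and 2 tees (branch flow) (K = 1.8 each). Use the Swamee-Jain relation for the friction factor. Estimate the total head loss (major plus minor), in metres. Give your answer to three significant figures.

V = 4Q/(πD²) = 2.342 m/s; V²/2g = 0.2795 m
Re = 1.25×10^6, ε/D = 4.28×10^-4 → f = 0.01667 (Swamee-Jain)
Major: h_f = f(L/D)·V²/2g = 0.01667·4869·0.2795 = 22.70 m
Minor: ΣK = 4.69; h_m = ΣK·V²/2g = 1.311 m
Total H_L = 22.70 + 1.311 = 24.01 m

H_L ≈ 24.0 m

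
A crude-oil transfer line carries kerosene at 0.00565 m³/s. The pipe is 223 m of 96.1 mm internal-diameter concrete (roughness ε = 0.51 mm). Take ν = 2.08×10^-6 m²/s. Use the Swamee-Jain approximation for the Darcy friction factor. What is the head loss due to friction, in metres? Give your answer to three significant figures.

h_f ≈ 2.42 m

V = 4Q/(πD²) = 4·0.00565/(π·0.0961²) = 0.7790 m/s
Re = VD/ν = 0.7790·0.0961/2.08×10^-6 = 3.60×10^4 → turbulent
ε/D = 0.51/96.1 = 0.00531
Swamee-Jain: f = 0.03370
h_f = f(L/D)V²/(2g) = 0.03370·(223/0.0961)·0.7790²/(2·9.81) = 2.419 m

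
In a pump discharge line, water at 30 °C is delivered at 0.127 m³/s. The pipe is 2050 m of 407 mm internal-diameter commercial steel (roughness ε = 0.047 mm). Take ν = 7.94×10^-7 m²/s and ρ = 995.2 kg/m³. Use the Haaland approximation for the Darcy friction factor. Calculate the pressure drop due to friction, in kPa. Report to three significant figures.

V = 4Q/(πD²) = 4·0.127/(π·0.407²) = 0.9762 m/s
Re = VD/ν = 0.9762·0.407/7.94×10^-7 = 5.00×10^5 → turbulent
ε/D = 0.047/407 = 1.15×10^-4
Haaland: f = 0.01443
h_f = f(L/D)V²/(2g) = 0.01443·(2050/0.407)·0.9762²/(2·9.81) = 3.531 m
Δp = ρg·h_f = 995.2·9.81·3.531 = 34.47 kPa

Δp ≈ 34.5 kPa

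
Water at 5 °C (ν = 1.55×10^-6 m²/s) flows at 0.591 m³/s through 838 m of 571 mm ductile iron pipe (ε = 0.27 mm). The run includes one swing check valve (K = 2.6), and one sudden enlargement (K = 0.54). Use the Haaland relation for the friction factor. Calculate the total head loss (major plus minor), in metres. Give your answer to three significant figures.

H_L ≈ 7.65 m

V = 4Q/(πD²) = 2.308 m/s; V²/2g = 0.2715 m
Re = 8.50×10^5, ε/D = 4.73×10^-4 → f = 0.01706 (Haaland)
Major: h_f = f(L/D)·V²/2g = 0.01706·1468·0.2715 = 6.797 m
Minor: ΣK = 3.14; h_m = ΣK·V²/2g = 0.8525 m
Total H_L = 6.797 + 0.8525 = 7.650 m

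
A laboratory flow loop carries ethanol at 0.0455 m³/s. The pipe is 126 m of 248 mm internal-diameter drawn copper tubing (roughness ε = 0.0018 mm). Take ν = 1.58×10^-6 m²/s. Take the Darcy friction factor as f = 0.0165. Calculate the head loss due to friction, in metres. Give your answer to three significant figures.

h_f ≈ 0.379 m

V = 4Q/(πD²) = 4·0.0455/(π·0.248²) = 0.9419 m/s
h_f = f(L/D)V²/(2g) = 0.01650·(126/0.248)·0.9419²/(2·9.81) = 0.3791 m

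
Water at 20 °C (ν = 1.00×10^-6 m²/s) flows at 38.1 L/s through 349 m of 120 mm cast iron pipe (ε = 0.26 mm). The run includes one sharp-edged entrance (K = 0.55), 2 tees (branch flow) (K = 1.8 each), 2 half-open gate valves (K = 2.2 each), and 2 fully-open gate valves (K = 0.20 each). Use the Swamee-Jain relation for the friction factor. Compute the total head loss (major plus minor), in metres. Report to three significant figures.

H_L ≈ 46.4 m

V = 4Q/(πD²) = 3.369 m/s; V²/2g = 0.5784 m
Re = 4.04×10^5, ε/D = 0.00217 → f = 0.02448 (Swamee-Jain)
Major: h_f = f(L/D)·V²/2g = 0.02448·2908·0.5784 = 41.18 m
Minor: ΣK = 8.95; h_m = ΣK·V²/2g = 5.177 m
Total H_L = 41.18 + 5.177 = 46.36 m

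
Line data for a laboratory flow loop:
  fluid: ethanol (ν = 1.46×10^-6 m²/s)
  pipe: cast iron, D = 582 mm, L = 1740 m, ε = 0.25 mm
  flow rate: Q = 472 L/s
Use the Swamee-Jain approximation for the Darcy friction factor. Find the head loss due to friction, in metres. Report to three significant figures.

V = 4Q/(πD²) = 4·0.472/(π·0.582²) = 1.774 m/s
Re = VD/ν = 1.774·0.582/1.46×10^-6 = 7.07×10^5 → turbulent
ε/D = 0.25/582 = 4.30×10^-4
Swamee-Jain: f = 0.01703
h_f = f(L/D)V²/(2g) = 0.01703·(1740/0.582)·1.774²/(2·9.81) = 8.167 m

h_f ≈ 8.17 m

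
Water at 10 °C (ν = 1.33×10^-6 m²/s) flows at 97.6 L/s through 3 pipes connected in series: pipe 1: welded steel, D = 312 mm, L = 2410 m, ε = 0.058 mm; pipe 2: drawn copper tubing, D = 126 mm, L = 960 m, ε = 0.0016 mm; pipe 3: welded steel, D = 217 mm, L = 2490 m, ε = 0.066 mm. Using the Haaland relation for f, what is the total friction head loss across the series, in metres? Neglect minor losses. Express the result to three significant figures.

H ≈ 371 m

Pipe 1: V = 1.277 m/s, Re = 2.99×10^5, ε/D = 1.86×10^-4, f = 0.01595, h_1 = f(L/D)V²/2g = 10.24 m
Pipe 2: V = 7.827 m/s, Re = 7.42×10^5, ε/D = 1.27×10^-5, f = 0.01238, h_2 = f(L/D)V²/2g = 294.6 m
Pipe 3: V = 2.639 m/s, Re = 4.31×10^5, ε/D = 3.04×10^-4, f = 0.01635, h_3 = f(L/D)V²/2g = 66.60 m
Series → Q common, losses add: H = Σh = 371.4 m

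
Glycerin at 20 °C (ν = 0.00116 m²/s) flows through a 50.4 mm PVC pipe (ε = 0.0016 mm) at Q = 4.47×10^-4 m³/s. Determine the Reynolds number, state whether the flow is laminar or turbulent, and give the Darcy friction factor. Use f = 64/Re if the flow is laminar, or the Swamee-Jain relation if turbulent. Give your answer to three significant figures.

V = 4Q/(πD²) = 0.2241 m/s
Re = VD/ν = 0.2241·0.0504/0.00116 = 9.73
Re < 2300 → laminar → f = 64/Re = 6.574

Re ≈ 9.73; laminar; f = 64/Re ≈ 6.57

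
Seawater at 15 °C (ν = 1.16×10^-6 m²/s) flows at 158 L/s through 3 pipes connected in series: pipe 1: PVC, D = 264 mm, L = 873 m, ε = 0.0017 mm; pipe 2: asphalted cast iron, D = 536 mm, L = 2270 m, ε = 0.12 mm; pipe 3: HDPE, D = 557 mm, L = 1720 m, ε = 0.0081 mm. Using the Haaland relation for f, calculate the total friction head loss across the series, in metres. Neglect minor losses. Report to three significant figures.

Pipe 1: V = 2.886 m/s, Re = 6.57×10^5, ε/D = 6.44×10^-6, f = 0.01253, h_1 = f(L/D)V²/2g = 17.60 m
Pipe 2: V = 0.7002 m/s, Re = 3.24×10^5, ε/D = 2.24×10^-4, f = 0.01612, h_2 = f(L/D)V²/2g = 1.706 m
Pipe 3: V = 0.6484 m/s, Re = 3.11×10^5, ε/D = 1.45×10^-5, f = 0.01437, h_3 = f(L/D)V²/2g = 0.9506 m
Series → Q common, losses add: H = Σh = 20.26 m

H ≈ 20.3 m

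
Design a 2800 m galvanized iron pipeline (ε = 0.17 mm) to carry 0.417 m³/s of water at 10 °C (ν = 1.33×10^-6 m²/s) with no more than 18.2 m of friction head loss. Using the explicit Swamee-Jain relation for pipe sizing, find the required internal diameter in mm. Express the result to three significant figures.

Swamee-Jain (Type III): D = 0.66·[ε^1.25·(LQ²/(gh_f))^4.75 + ν·Q^9.4·(L/(gh_f))^5.2]^0.04
LQ²/(gh_f) = 2.727; L/(gh_f) = 15.68
Term 1 = ε^1.25·(…)^4.75 = 0.00228; Term 2 = ν·Q^9.4·(…)^5.2 = 5.88×10^-4
D = 0.66·(0.00228 + 5.88×10^-4)^0.04 = 0.5222 m = 522 mm
Check: V = 1.95 m/s, Re = 7.64×10^5, f = 0.01617, h_f = 16.8 m ≈ 18.2 m ✓

D ≈ 522 mm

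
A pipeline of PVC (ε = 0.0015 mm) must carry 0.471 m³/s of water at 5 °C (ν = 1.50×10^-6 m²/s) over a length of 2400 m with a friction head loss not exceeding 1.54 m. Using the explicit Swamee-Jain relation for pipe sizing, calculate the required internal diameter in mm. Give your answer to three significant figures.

D ≈ 835 mm

Swamee-Jain (Type III): D = 0.66·[ε^1.25·(LQ²/(gh_f))^4.75 + ν·Q^9.4·(L/(gh_f))^5.2]^0.04
LQ²/(gh_f) = 35.24; L/(gh_f) = 158.9
Term 1 = ε^1.25·(…)^4.75 = 1.17; Term 2 = ν·Q^9.4·(…)^5.2 = 353
D = 0.66·(1.17 + 353)^0.04 = 0.8347 m = 835 mm
Check: V = 0.861 m/s, Re = 4.79×10^5, f = 0.01322, h_f = 1.44 m ≈ 1.54 m ✓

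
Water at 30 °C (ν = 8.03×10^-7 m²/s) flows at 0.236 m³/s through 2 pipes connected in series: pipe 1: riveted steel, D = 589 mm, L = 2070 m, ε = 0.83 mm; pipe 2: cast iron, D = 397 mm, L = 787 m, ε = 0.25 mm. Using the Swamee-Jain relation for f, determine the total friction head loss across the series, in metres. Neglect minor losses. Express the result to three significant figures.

H ≈ 9.60 m

Pipe 1: V = 0.8661 m/s, Re = 6.35×10^5, ε/D = 0.00141, f = 0.02186, h_1 = f(L/D)V²/2g = 2.938 m
Pipe 2: V = 1.907 m/s, Re = 9.43×10^5, ε/D = 6.30×10^-4, f = 0.01815, h_2 = f(L/D)V²/2g = 6.665 m
Series → Q common, losses add: H = Σh = 9.603 m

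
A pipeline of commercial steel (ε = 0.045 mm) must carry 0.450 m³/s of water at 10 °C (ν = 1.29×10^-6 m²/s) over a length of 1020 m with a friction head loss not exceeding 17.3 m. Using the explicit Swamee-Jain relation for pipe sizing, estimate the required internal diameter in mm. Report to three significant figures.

Swamee-Jain (Type III): D = 0.66·[ε^1.25·(LQ²/(gh_f))^4.75 + ν·Q^9.4·(L/(gh_f))^5.2]^0.04
LQ²/(gh_f) = 1.217; L/(gh_f) = 6.010
Term 1 = ε^1.25·(…)^4.75 = 9.37×10^-6; Term 2 = ν·Q^9.4·(…)^5.2 = 7.96×10^-6
D = 0.66·(9.37×10^-6 + 7.96×10^-6)^0.04 = 0.4257 m = 426 mm
Check: V = 3.16 m/s, Re = 1.04×10^6, f = 0.01355, h_f = 16.5 m ≈ 17.3 m ✓

D ≈ 426 mm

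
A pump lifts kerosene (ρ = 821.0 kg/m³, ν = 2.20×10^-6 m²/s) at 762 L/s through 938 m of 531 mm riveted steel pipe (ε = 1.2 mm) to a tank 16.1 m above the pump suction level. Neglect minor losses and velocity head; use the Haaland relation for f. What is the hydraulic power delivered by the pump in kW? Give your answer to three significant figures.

V = 4Q/(πD²) = 3.441 m/s; Re = 8.31×10^5; ε/D = 0.00226; f = 0.02443
h_f = f(L/D)V²/2g = 26.04 m
Total head H = z + h_f = 16.1 + 26.04 = 42.14 m
P_hyd = ρgQH = 821.0·9.81·0.762·42.14 = 258.6 kW

P_hyd ≈ 259 kW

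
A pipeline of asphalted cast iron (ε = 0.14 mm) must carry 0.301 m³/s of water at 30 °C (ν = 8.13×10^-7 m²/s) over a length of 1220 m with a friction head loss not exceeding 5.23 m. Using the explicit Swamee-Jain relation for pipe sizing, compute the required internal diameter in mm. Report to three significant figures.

Swamee-Jain (Type III): D = 0.66·[ε^1.25·(LQ²/(gh_f))^4.75 + ν·Q^9.4·(L/(gh_f))^5.2]^0.04
LQ²/(gh_f) = 2.154; L/(gh_f) = 23.78
Term 1 = ε^1.25·(…)^4.75 = 5.83×10^-4; Term 2 = ν·Q^9.4·(…)^5.2 = 1.46×10^-4
D = 0.66·(5.83×10^-4 + 1.46×10^-4)^0.04 = 0.4944 m = 494 mm
Check: V = 1.57 m/s, Re = 9.54×10^5, f = 0.01564, h_f = 4.84 m ≈ 5.23 m ✓

D ≈ 494 mm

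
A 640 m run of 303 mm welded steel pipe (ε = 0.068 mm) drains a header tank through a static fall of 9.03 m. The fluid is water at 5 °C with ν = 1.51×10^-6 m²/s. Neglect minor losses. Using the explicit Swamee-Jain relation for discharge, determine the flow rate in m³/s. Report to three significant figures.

Swamee-Jain (Type II): Q = -0.965·√(gD⁵h_f/L)·ln[ε/(3.7D) + √(3.17ν²L/(gD³h_f))]
√(gD⁵h_f/L) = √(9.81·0.303⁵·9.03/640) = 0.01880
ε/(3.7D) = 6.07×10^-5; √(3.17ν²L/(gD³h_f)) = 4.33×10^-5
Q = -0.965·0.01880·ln(1.040×10^-4) = 0.1664 m³/s
Check: V = 2.31 m/s, Re = 4.63×10^5, f = 0.01584, h_f = 9.08 m ≈ 9.03 m ✓

Q ≈ 0.166 m³/s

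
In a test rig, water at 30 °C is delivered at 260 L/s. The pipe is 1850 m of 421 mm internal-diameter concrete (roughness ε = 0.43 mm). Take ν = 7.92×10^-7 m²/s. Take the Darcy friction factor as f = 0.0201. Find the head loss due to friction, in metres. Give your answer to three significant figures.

V = 4Q/(πD²) = 4·0.260/(π·0.421²) = 1.868 m/s
h_f = f(L/D)V²/(2g) = 0.02010·(1850/0.421)·1.868²/(2·9.81) = 15.70 m

h_f ≈ 15.7 m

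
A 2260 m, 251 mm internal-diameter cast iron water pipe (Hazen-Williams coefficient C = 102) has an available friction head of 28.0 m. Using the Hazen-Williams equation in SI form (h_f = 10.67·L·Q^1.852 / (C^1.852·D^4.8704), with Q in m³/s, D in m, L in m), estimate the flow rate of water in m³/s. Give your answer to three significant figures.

Rearranging: Q = [h_f·C^1.852·D^4.8704 / (10.67·L)]^(1/1.852)
Q = [28.0·102^1.852·0.251^4.8704 / (10.67·2260)]^0.540 = 0.06999 m³/s

Q ≈ 0.0700 m³/s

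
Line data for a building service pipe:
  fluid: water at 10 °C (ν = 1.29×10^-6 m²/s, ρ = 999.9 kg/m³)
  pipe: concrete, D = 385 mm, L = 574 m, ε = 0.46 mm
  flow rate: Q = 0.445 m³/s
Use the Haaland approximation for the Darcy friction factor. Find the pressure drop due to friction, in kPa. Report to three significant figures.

V = 4Q/(πD²) = 4·0.445/(π·0.385²) = 3.823 m/s
Re = VD/ν = 3.823·0.385/1.29×10^-6 = 1.14×10^6 → turbulent
ε/D = 0.46/385 = 0.00119
Haaland: f = 0.02076
h_f = f(L/D)V²/(2g) = 0.02076·(574/0.385)·3.823²/(2·9.81) = 23.05 m
Δp = ρg·h_f = 999.9·9.81·23.05 = 226.1 kPa

Δp ≈ 226 kPa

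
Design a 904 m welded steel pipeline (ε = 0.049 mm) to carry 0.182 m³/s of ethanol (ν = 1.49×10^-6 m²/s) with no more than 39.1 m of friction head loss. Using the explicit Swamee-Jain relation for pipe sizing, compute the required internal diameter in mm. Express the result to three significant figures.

Swamee-Jain (Type III): D = 0.66·[ε^1.25·(LQ²/(gh_f))^4.75 + ν·Q^9.4·(L/(gh_f))^5.2]^0.04
LQ²/(gh_f) = 0.07807; L/(gh_f) = 2.357
Term 1 = ε^1.25·(…)^4.75 = 2.25×10^-11; Term 2 = ν·Q^9.4·(…)^5.2 = 1.43×10^-11
D = 0.66·(2.25×10^-11 + 1.43×10^-11)^0.04 = 0.2524 m = 252 mm
Check: V = 3.64 m/s, Re = 6.16×10^5, f = 0.01519, h_f = 36.7 m ≈ 39.1 m ✓

D ≈ 252 mm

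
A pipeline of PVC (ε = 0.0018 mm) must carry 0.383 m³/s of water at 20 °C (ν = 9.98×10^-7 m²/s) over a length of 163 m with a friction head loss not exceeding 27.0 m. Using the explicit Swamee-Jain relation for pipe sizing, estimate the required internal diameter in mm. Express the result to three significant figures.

D ≈ 240 mm

Swamee-Jain (Type III): D = 0.66·[ε^1.25·(LQ²/(gh_f))^4.75 + ν·Q^9.4·(L/(gh_f))^5.2]^0.04
LQ²/(gh_f) = 0.09027; L/(gh_f) = 0.6154
Term 1 = ε^1.25·(…)^4.75 = 7.21×10^-13; Term 2 = ν·Q^9.4·(…)^5.2 = 9.66×10^-12
D = 0.66·(7.21×10^-13 + 9.66×10^-12)^0.04 = 0.2400 m = 240 mm
Check: V = 8.47 m/s, Re = 2.04×10^6, f = 0.01062, h_f = 26.4 m ≈ 27.0 m ✓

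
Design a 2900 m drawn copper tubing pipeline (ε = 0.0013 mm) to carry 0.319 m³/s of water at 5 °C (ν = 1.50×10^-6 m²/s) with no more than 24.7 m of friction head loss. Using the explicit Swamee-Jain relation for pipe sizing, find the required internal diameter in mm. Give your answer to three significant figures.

D ≈ 421 mm

Swamee-Jain (Type III): D = 0.66·[ε^1.25·(LQ²/(gh_f))^4.75 + ν·Q^9.4·(L/(gh_f))^5.2]^0.04
LQ²/(gh_f) = 1.218; L/(gh_f) = 11.97
Term 1 = ε^1.25·(…)^4.75 = 1.12×10^-7; Term 2 = ν·Q^9.4·(…)^5.2 = 1.31×10^-5
D = 0.66·(1.12×10^-7 + 1.31×10^-5)^0.04 = 0.4211 m = 421 mm
Check: V = 2.29 m/s, Re = 6.43×10^5, f = 0.01258, h_f = 23.2 m ≈ 24.7 m ✓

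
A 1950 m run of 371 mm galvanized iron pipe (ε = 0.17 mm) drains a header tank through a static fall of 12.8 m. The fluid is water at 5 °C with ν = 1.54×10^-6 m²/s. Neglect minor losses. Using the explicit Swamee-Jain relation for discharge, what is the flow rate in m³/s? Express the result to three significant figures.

Swamee-Jain (Type II): Q = -0.965·√(gD⁵h_f/L)·ln[ε/(3.7D) + √(3.17ν²L/(gD³h_f))]
√(gD⁵h_f/L) = √(9.81·0.371⁵·12.8/1950) = 0.02127
ε/(3.7D) = 1.24×10^-4; √(3.17ν²L/(gD³h_f)) = 4.78×10^-5
Q = -0.965·0.02127·ln(1.717×10^-4) = 0.1780 m³/s
Check: V = 1.65 m/s, Re = 3.97×10^5, f = 0.01774, h_f = 12.9 m ≈ 12.8 m ✓

Q ≈ 0.178 m³/s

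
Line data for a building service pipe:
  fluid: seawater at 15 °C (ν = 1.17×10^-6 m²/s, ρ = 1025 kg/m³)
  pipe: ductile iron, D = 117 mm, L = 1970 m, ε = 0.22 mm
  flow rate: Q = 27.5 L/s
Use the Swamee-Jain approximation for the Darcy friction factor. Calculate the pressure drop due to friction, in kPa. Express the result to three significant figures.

Δp ≈ 1350 kPa

V = 4Q/(πD²) = 4·0.0275/(π·0.117²) = 2.558 m/s
Re = VD/ν = 2.558·0.117/1.17×10^-6 = 2.56×10^5 → turbulent
ε/D = 0.22/117 = 0.00188
Swamee-Jain: f = 0.02393
h_f = f(L/D)V²/(2g) = 0.02393·(1970/0.117)·2.558²/(2·9.81) = 134.4 m
Δp = ρg·h_f = 1025·9.81·134.4 = 1351 kPa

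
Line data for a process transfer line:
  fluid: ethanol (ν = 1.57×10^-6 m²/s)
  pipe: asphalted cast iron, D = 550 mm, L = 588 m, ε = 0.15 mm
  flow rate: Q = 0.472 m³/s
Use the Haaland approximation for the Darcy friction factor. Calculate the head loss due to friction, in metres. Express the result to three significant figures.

V = 4Q/(πD²) = 4·0.472/(π·0.550²) = 1.987 m/s
Re = VD/ν = 1.987·0.550/1.57×10^-6 = 6.96×10^5 → turbulent
ε/D = 0.15/550 = 2.73×10^-4
Haaland: f = 0.01561
h_f = f(L/D)V²/(2g) = 0.01561·(588/0.550)·1.987²/(2·9.81) = 3.358 m

h_f ≈ 3.36 m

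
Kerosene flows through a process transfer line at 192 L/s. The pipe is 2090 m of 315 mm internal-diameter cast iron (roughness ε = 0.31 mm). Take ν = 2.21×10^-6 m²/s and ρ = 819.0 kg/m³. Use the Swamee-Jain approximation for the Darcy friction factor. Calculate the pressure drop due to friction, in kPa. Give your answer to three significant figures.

V = 4Q/(πD²) = 4·0.192/(π·0.315²) = 2.464 m/s
Re = VD/ν = 2.464·0.315/2.21×10^-6 = 3.51×10^5 → turbulent
ε/D = 0.31/315 = 9.84×10^-4
Swamee-Jain: f = 0.02054
h_f = f(L/D)V²/(2g) = 0.02054·(2090/0.315)·2.464²/(2·9.81) = 42.16 m
Δp = ρg·h_f = 819.0·9.81·42.16 = 338.8 kPa

Δp ≈ 339 kPa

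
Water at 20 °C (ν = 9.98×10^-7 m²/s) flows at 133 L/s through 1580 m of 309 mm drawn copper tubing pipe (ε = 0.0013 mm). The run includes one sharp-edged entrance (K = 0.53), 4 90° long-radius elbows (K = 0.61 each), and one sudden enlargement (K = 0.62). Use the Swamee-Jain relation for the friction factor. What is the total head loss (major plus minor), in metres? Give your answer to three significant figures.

H_L ≈ 11.2 m

V = 4Q/(πD²) = 1.774 m/s; V²/2g = 0.1603 m
Re = 5.49×10^5, ε/D = 4.21×10^-6 → f = 0.01295 (Swamee-Jain)
Major: h_f = f(L/D)·V²/2g = 0.01295·5113·0.1603 = 10.61 m
Minor: ΣK = 3.59; h_m = ΣK·V²/2g = 0.5756 m
Total H_L = 10.61 + 0.5756 = 11.19 m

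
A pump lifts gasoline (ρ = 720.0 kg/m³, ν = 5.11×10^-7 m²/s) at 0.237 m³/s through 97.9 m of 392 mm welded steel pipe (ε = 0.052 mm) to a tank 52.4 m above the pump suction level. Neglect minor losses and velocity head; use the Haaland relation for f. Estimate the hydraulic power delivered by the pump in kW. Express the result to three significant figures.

P_hyd ≈ 88.8 kW

V = 4Q/(πD²) = 1.964 m/s; Re = 1.51×10^6; ε/D = 1.33×10^-4; f = 0.01345
h_f = f(L/D)V²/2g = 0.6602 m
Total head H = z + h_f = 52.4 + 0.6602 = 53.06 m
P_hyd = ρgQH = 720.0·9.81·0.237·53.06 = 88.82 kW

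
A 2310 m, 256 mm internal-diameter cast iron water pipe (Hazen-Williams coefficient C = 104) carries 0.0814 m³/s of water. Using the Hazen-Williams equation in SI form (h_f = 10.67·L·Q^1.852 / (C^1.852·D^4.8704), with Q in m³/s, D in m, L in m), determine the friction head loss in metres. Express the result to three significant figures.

h_f = 10.67·2310·0.0814^1.852 / (104^1.852·0.256^4.8704) = 33.18 m

h_f ≈ 33.2 m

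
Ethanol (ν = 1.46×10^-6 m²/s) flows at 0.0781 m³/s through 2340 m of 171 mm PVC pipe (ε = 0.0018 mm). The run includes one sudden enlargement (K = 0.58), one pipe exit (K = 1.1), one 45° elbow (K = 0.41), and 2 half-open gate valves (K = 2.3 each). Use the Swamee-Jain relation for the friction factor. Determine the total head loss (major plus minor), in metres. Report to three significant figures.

V = 4Q/(πD²) = 3.401 m/s; V²/2g = 0.5894 m
Re = 3.98×10^5, ε/D = 1.05×10^-5 → f = 0.01379 (Swamee-Jain)
Major: h_f = f(L/D)·V²/2g = 0.01379·13684·0.5894 = 111.2 m
Minor: ΣK = 6.69; h_m = ΣK·V²/2g = 3.943 m
Total H_L = 111.2 + 3.943 = 115.1 m

H_L ≈ 115 m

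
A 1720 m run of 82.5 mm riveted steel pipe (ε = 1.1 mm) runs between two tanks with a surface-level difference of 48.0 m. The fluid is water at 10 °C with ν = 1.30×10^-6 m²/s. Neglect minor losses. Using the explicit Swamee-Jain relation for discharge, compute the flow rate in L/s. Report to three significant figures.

Q ≈ 5.50 L/s

Swamee-Jain (Type II): Q = -0.965·√(gD⁵h_f/L)·ln[ε/(3.7D) + √(3.17ν²L/(gD³h_f))]
√(gD⁵h_f/L) = √(9.81·0.0825⁵·48.0/1720) = 0.001023
ε/(3.7D) = 0.00360; √(3.17ν²L/(gD³h_f)) = 1.87×10^-4
Q = -0.965·0.001023·ln(0.003790) = 0.005503 m³/s
Check: V = 1.03 m/s, Re = 6.53×10^4, f = 0.04296, h_f = 48.4 m ≈ 48.0 m ✓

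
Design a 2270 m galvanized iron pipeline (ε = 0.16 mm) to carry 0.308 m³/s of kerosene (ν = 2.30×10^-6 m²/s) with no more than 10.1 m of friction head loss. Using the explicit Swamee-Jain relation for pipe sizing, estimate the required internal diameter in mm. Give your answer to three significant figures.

D ≈ 503 mm

Swamee-Jain (Type III): D = 0.66·[ε^1.25·(LQ²/(gh_f))^4.75 + ν·Q^9.4·(L/(gh_f))^5.2]^0.04
LQ²/(gh_f) = 2.173; L/(gh_f) = 22.91
Term 1 = ε^1.25·(…)^4.75 = 7.19×10^-4; Term 2 = ν·Q^9.4·(…)^5.2 = 4.23×10^-4
D = 0.66·(7.19×10^-4 + 4.23×10^-4)^0.04 = 0.5033 m = 503 mm
Check: V = 1.55 m/s, Re = 3.39×10^5, f = 0.01700, h_f = 9.37 m ≈ 10.1 m ✓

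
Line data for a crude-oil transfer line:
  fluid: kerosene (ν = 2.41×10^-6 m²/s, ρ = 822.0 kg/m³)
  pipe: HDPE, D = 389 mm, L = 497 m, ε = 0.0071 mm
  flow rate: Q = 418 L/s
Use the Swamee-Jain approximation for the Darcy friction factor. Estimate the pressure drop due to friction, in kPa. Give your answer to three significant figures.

Δp ≈ 85.2 kPa

V = 4Q/(πD²) = 4·0.418/(π·0.389²) = 3.517 m/s
Re = VD/ν = 3.517·0.389/2.41×10^-6 = 5.68×10^5 → turbulent
ε/D = 0.0071/389 = 1.83×10^-5
Swamee-Jain: f = 0.01311
h_f = f(L/D)V²/(2g) = 0.01311·(497/0.389)·3.517²/(2·9.81) = 10.56 m
Δp = ρg·h_f = 822.0·9.81·10.56 = 85.16 kPa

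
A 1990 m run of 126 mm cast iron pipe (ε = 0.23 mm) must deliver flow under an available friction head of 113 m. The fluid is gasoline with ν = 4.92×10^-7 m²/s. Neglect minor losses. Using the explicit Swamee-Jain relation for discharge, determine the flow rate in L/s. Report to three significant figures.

Q ≈ 30.7 L/s

Swamee-Jain (Type II): Q = -0.965·√(gD⁵h_f/L)·ln[ε/(3.7D) + √(3.17ν²L/(gD³h_f))]
√(gD⁵h_f/L) = √(9.81·0.126⁵·113/1990) = 0.004206
ε/(3.7D) = 4.93×10^-4; √(3.17ν²L/(gD³h_f)) = 2.62×10^-5
Q = -0.965·0.004206·ln(5.196×10^-4) = 0.03069 m³/s
Check: V = 2.46 m/s, Re = 6.30×10^5, f = 0.02327, h_f = 114 m ≈ 113 m ✓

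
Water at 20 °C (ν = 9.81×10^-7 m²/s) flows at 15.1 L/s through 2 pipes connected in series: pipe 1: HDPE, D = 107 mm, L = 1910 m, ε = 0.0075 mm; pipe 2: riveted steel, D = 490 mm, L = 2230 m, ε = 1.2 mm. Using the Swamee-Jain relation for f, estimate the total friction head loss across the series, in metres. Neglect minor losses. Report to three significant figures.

H ≈ 42.1 m

Pipe 1: V = 1.679 m/s, Re = 1.83×10^5, ε/D = 7.01×10^-5, f = 0.01639, h_1 = f(L/D)V²/2g = 42.04 m
Pipe 2: V = 0.08007 m/s, Re = 4.00×10^4, ε/D = 0.00245, f = 0.02838, h_2 = f(L/D)V²/2g = 0.04220 m
Series → Q common, losses add: H = Σh = 42.09 m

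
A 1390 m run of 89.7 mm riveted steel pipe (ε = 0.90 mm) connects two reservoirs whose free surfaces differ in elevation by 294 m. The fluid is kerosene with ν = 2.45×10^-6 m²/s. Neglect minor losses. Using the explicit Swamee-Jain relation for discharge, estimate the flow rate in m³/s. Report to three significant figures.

Swamee-Jain (Type II): Q = -0.965·√(gD⁵h_f/L)·ln[ε/(3.7D) + √(3.17ν²L/(gD³h_f))]
√(gD⁵h_f/L) = √(9.81·0.0897⁵·294/1390) = 0.003471
ε/(3.7D) = 0.00271; √(3.17ν²L/(gD³h_f)) = 1.13×10^-4
Q = -0.965·0.003471·ln(0.002824) = 0.01966 m³/s
Check: V = 3.11 m/s, Re = 1.14×10^5, f = 0.03870, h_f = 296 m ≈ 294 m ✓

Q ≈ 0.0197 m³/s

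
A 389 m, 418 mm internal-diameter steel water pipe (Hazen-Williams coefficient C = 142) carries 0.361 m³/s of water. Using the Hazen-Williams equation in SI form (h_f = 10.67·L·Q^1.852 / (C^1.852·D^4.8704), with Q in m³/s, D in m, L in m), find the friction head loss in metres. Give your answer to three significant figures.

h_f ≈ 4.55 m

h_f = 10.67·389·0.361^1.852 / (142^1.852·0.418^4.8704) = 4.546 m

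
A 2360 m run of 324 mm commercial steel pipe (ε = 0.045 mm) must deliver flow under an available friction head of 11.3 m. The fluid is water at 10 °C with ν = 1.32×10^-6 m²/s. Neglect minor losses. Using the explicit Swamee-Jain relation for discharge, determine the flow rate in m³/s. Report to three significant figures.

Swamee-Jain (Type II): Q = -0.965·√(gD⁵h_f/L)·ln[ε/(3.7D) + √(3.17ν²L/(gD³h_f))]
√(gD⁵h_f/L) = √(9.81·0.324⁵·11.3/2360) = 0.01295
ε/(3.7D) = 3.75×10^-5; √(3.17ν²L/(gD³h_f)) = 5.88×10^-5
Q = -0.965·0.01295·ln(9.634×10^-5) = 0.1156 m³/s
Check: V = 1.40 m/s, Re = 3.44×10^5, f = 0.01553, h_f = 11.3 m ≈ 11.3 m ✓

Q ≈ 0.116 m³/s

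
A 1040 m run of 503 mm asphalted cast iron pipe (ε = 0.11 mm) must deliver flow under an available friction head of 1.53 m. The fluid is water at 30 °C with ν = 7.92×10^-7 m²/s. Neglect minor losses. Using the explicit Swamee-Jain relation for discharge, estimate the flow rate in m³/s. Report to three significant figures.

Swamee-Jain (Type II): Q = -0.965·√(gD⁵h_f/L)·ln[ε/(3.7D) + √(3.17ν²L/(gD³h_f))]
√(gD⁵h_f/L) = √(9.81·0.503⁵·1.53/1040) = 0.02156
ε/(3.7D) = 5.91×10^-5; √(3.17ν²L/(gD³h_f)) = 3.29×10^-5
Q = -0.965·0.02156·ln(9.201×10^-5) = 0.1933 m³/s
Check: V = 0.973 m/s, Re = 6.18×10^5, f = 0.01543, h_f = 1.54 m ≈ 1.53 m ✓

Q ≈ 0.193 m³/s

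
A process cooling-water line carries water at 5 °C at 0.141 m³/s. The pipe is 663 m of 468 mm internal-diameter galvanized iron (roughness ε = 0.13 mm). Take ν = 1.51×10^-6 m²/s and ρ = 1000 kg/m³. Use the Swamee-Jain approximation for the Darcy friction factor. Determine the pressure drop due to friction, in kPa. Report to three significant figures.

Δp ≈ 8.18 kPa

V = 4Q/(πD²) = 4·0.141/(π·0.468²) = 0.8197 m/s
Re = VD/ν = 0.8197·0.468/1.51×10^-6 = 2.54×10^5 → turbulent
ε/D = 0.13/468 = 2.78×10^-4
Swamee-Jain: f = 0.01719
h_f = f(L/D)V²/(2g) = 0.01719·(663/0.468)·0.8197²/(2·9.81) = 0.8338 m
Δp = ρg·h_f = 1000·9.81·0.8338 = 8.179 kPa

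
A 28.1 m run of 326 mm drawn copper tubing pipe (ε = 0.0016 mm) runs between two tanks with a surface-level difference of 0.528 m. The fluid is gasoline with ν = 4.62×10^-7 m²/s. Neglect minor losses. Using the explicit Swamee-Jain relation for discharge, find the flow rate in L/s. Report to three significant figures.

Q ≈ 286 L/s

Swamee-Jain (Type II): Q = -0.965·√(gD⁵h_f/L)·ln[ε/(3.7D) + √(3.17ν²L/(gD³h_f))]
√(gD⁵h_f/L) = √(9.81·0.326⁵·0.528/28.1) = 0.02605
ε/(3.7D) = 1.33×10^-6; √(3.17ν²L/(gD³h_f)) = 1.03×10^-5
Q = -0.965·0.02605·ln(1.162×10^-5) = 0.2857 m³/s
Check: V = 3.42 m/s, Re = 2.41×10^6, f = 0.01027, h_f = 0.529 m ≈ 0.528 m ✓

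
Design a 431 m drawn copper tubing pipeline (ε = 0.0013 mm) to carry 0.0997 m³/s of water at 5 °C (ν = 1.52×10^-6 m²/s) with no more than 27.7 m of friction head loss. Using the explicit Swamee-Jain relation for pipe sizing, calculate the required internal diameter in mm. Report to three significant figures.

D ≈ 179 mm

Swamee-Jain (Type III): D = 0.66·[ε^1.25·(LQ²/(gh_f))^4.75 + ν·Q^9.4·(L/(gh_f))^5.2]^0.04
LQ²/(gh_f) = 0.01577; L/(gh_f) = 1.586
Term 1 = ε^1.25·(…)^4.75 = 1.21×10^-16; Term 2 = ν·Q^9.4·(…)^5.2 = 6.48×10^-15
D = 0.66·(1.21×10^-16 + 6.48×10^-15)^0.04 = 0.1788 m = 179 mm
Check: V = 3.97 m/s, Re = 4.67×10^5, f = 0.01336, h_f = 25.9 m ≈ 27.7 m ✓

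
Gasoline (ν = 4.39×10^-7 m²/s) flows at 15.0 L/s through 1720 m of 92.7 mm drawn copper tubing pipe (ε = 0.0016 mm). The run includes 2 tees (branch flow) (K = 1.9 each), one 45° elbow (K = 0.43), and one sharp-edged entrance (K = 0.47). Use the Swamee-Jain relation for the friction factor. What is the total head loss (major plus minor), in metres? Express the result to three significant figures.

H_L ≈ 64.3 m

V = 4Q/(πD²) = 2.223 m/s; V²/2g = 0.2518 m
Re = 4.69×10^5, ε/D = 1.73×10^-5 → f = 0.01350 (Swamee-Jain)
Major: h_f = f(L/D)·V²/2g = 0.01350·18554·0.2518 = 63.08 m
Minor: ΣK = 4.70; h_m = ΣK·V²/2g = 1.183 m
Total H_L = 63.08 + 1.183 = 64.26 m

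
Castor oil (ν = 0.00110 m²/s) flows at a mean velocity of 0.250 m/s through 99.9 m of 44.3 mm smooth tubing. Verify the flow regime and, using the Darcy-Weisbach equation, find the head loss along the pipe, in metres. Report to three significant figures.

h_f ≈ 45.7 m

Re = VD/ν = 0.250·0.04430/0.00110 = 10.1 → laminar (Re < 2300)
f = 64/Re = 6.357
h_f = f(L/D)V²/(2g) = 6.357·(99.9/0.04430)·0.250²/(2·9.81) = 45.66 m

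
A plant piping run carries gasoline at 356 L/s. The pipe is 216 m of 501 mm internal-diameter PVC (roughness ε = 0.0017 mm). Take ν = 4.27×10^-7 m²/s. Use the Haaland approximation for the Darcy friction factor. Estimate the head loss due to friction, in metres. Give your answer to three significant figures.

V = 4Q/(πD²) = 4·0.356/(π·0.501²) = 1.806 m/s
Re = VD/ν = 1.806·0.501/4.27×10^-7 = 2.12×10^6 → turbulent
ε/D = 0.0017/501 = 3.39×10^-6
Haaland: f = 0.01035
h_f = f(L/D)V²/(2g) = 0.01035·(216/0.501)·1.806²/(2·9.81) = 0.7415 m

h_f ≈ 0.742 m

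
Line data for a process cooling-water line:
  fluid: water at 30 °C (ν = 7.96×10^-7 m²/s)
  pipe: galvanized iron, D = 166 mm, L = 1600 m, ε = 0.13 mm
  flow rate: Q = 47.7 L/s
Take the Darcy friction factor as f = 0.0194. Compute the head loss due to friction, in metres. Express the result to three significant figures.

h_f ≈ 46.3 m

V = 4Q/(πD²) = 4·0.0477/(π·0.166²) = 2.204 m/s
h_f = f(L/D)V²/(2g) = 0.01940·(1600/0.166)·2.204²/(2·9.81) = 46.30 m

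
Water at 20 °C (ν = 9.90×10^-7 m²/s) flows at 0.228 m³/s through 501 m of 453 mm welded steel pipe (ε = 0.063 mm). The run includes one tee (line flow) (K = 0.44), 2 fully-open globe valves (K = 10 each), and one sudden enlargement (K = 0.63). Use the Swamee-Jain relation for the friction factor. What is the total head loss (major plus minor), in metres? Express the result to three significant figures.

V = 4Q/(πD²) = 1.415 m/s; V²/2g = 0.1020 m
Re = 6.47×10^5, ε/D = 1.39×10^-4 → f = 0.01454 (Swamee-Jain)
Major: h_f = f(L/D)·V²/2g = 0.01454·1106·0.1020 = 1.640 m
Minor: ΣK = 21.1; h_m = ΣK·V²/2g = 2.149 m
Total H_L = 1.640 + 2.149 = 3.789 m

H_L ≈ 3.79 m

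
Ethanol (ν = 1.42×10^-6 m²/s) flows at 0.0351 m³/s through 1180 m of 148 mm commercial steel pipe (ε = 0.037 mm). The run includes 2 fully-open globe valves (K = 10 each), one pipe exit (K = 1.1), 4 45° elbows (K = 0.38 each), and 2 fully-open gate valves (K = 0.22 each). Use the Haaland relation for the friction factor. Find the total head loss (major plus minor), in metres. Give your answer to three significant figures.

H_L ≈ 33.8 m

V = 4Q/(πD²) = 2.040 m/s; V²/2g = 0.2122 m
Re = 2.13×10^5, ε/D = 2.50×10^-4 → f = 0.01707 (Haaland)
Major: h_f = f(L/D)·V²/2g = 0.01707·7973·0.2122 = 28.88 m
Minor: ΣK = 23.1; h_m = ΣK·V²/2g = 4.893 m
Total H_L = 28.88 + 4.893 = 33.77 m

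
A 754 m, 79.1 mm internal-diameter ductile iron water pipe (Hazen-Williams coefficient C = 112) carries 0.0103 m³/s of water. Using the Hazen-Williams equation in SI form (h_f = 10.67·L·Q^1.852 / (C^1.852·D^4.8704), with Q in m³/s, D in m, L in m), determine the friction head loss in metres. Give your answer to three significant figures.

h_f = 10.67·754·0.0103^1.852 / (112^1.852·0.0791^4.8704) = 62.59 m

h_f ≈ 62.6 m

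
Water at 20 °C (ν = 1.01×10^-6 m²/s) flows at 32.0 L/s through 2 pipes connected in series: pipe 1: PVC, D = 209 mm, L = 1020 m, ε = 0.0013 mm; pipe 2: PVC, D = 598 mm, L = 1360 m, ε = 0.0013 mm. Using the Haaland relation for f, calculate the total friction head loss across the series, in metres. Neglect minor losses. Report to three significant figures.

Pipe 1: V = 0.9328 m/s, Re = 1.93×10^5, ε/D = 6.22×10^-6, f = 0.01564, h_1 = f(L/D)V²/2g = 3.385 m
Pipe 2: V = 0.1139 m/s, Re = 6.75×10^4, ε/D = 2.17×10^-6, f = 0.01939, h_2 = f(L/D)V²/2g = 0.02918 m
Series → Q common, losses add: H = Σh = 3.414 m

H ≈ 3.41 m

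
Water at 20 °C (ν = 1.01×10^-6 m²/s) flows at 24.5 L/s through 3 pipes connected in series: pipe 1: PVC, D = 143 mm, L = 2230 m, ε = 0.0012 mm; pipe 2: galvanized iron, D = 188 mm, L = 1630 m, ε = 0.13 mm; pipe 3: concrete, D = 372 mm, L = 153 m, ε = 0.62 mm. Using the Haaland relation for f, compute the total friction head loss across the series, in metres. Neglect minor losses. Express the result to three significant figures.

H ≈ 35.2 m

Pipe 1: V = 1.525 m/s, Re = 2.16×10^5, ε/D = 8.39×10^-6, f = 0.01532, h_1 = f(L/D)V²/2g = 28.34 m
Pipe 2: V = 0.8826 m/s, Re = 1.64×10^5, ε/D = 6.91×10^-4, f = 0.01988, h_2 = f(L/D)V²/2g = 6.842 m
Pipe 3: V = 0.2254 m/s, Re = 8.30×10^4, ε/D = 0.00167, f = 0.02437, h_3 = f(L/D)V²/2g = 0.02596 m
Series → Q common, losses add: H = Σh = 35.21 m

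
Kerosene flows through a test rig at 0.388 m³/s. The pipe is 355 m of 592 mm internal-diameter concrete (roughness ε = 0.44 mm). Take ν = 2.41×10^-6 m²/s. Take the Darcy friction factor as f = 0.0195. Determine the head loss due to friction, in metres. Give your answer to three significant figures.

V = 4Q/(πD²) = 4·0.388/(π·0.592²) = 1.410 m/s
h_f = f(L/D)V²/(2g) = 0.01950·(355/0.592)·1.410²/(2·9.81) = 1.184 m

h_f ≈ 1.18 m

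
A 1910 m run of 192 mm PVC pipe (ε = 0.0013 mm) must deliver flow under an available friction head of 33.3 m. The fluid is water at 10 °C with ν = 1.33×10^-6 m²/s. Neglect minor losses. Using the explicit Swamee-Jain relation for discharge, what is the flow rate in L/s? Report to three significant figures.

Q ≈ 61.7 L/s

Swamee-Jain (Type II): Q = -0.965·√(gD⁵h_f/L)·ln[ε/(3.7D) + √(3.17ν²L/(gD³h_f))]
√(gD⁵h_f/L) = √(9.81·0.192⁵·33.3/1910) = 0.006680
ε/(3.7D) = 1.83×10^-6; √(3.17ν²L/(gD³h_f)) = 6.81×10^-5
Q = -0.965·0.006680·ln(6.989×10^-5) = 0.06168 m³/s
Check: V = 2.13 m/s, Re = 3.08×10^5, f = 0.01439, h_f = 33.1 m ≈ 33.3 m ✓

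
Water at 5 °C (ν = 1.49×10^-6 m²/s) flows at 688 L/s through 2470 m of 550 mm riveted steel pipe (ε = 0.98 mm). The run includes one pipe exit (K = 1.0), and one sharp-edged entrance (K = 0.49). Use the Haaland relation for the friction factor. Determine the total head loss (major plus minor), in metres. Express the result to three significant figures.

V = 4Q/(πD²) = 2.896 m/s; V²/2g = 0.4274 m
Re = 1.07×10^6, ε/D = 0.00178 → f = 0.02293 (Haaland)
Major: h_f = f(L/D)·V²/2g = 0.02293·4491·0.4274 = 44.01 m
Minor: ΣK = 1.49; h_m = ΣK·V²/2g = 0.6368 m
Total H_L = 44.01 + 0.6368 = 44.65 m

H_L ≈ 44.6 m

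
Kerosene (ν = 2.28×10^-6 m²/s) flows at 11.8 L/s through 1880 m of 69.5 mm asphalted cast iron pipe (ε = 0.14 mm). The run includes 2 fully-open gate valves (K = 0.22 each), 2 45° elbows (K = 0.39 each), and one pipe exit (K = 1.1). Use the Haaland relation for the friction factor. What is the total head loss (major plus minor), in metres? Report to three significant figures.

H_L ≈ 336 m

V = 4Q/(πD²) = 3.110 m/s; V²/2g = 0.4931 m
Re = 9.48×10^4, ε/D = 0.00201 → f = 0.02509 (Haaland)
Major: h_f = f(L/D)·V²/2g = 0.02509·27050·0.4931 = 334.7 m
Minor: ΣK = 2.32; h_m = ΣK·V²/2g = 1.144 m
Total H_L = 334.7 + 1.144 = 335.8 m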